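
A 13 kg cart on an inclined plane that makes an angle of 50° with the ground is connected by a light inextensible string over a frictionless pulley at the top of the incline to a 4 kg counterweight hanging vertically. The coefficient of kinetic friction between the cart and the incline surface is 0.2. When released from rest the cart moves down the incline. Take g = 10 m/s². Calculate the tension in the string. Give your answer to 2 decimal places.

50.09 N

For the cart on the incline: the weight component along the slope is m₁g sin 50° = 13 × 10 × 0.7660 = 99.580 N and the normal force is N = m₁g cos 50° = 83.562 N.
Kinetic friction opposes the cart's motion down the incline: f = μN = 0.2 × 83.562 = 16.712 N acting up the slope.
Newton's second law for the cart (down-slope positive): 99.580 − 16.712 − T = 13 a. For the hanging counterweight (upward positive): T − 4 × 10 = 4 a.
Adding the two equations eliminates T: 42.868 = 17 a, so a = 2.5216 m/s².
Then from the hanging counterweight's equation, T = 4 × (10 + 2.5216) = 50.086 N.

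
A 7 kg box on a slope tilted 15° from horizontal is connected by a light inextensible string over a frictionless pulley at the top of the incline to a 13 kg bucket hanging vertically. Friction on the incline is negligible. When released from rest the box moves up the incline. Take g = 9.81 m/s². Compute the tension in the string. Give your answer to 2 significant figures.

56 N

For the box on the incline: the weight component along the slope is m₁g sin 15° = 7 × 9.81 × 0.2588 = 17.772 N and the normal force is N = m₁g cos 15° = 66.330 N.
Newton's second law for the box (up-slope positive): T − 17.772 = 7 a. For the hanging bucket (downward positive): 13 × 9.81 − T = 13 a.
Adding the two equations eliminates T: 109.758 = 20 a, so a = 5.4879 m/s².
Then from the hanging bucket's equation, T = 13 × (9.81 − 5.4879) = 56.187 N.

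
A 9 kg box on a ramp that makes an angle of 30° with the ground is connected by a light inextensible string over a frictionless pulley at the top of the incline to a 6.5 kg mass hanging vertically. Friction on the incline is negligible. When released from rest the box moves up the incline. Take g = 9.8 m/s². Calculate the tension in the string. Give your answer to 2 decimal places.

55.48 N

For the box on the incline: the weight component along the slope is m₁g sin 30° = 9 × 9.8 × 0.5000 = 44.100 N and the normal force is N = m₁g cos 30° = 76.383 N.
Newton's second law for the box (up-slope positive): T − 44.100 = 9 a. For the hanging mass (downward positive): 6.5 × 9.8 − T = 6.5 a.
Adding the two equations eliminates T: 19.600 = 15.5 a, so a = 1.2645 m/s².
Then from the hanging mass's equation, T = 6.5 × (9.8 − 1.2645) = 55.481 N.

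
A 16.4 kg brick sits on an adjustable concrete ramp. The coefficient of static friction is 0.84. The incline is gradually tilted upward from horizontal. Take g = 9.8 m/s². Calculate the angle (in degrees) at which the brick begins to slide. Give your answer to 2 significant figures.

40°

At the threshold of sliding, static friction is at its maximum μ_s N and exactly balances the weight component along the incline: mg sin θ = μ_s mg cos θ.
Hence tan θ = μ_s = 0.84, so θ = arctan(0.84) = 40.0303°.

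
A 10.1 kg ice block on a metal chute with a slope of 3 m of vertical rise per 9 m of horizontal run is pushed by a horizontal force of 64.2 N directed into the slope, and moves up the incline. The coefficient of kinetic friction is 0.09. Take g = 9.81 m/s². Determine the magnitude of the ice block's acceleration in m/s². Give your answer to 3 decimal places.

The horizontal push has components F cos 18.43° = 64.2 × 0.9487 = 60.907 N up the incline and F sin 18.43° = 64.2 × 0.3162 = 20.300 N pressing into the surface.
The normal force is therefore N = mg cos 18.43° + F sin 18.43° = 93.998 + 20.300 = 114.298 N, and kinetic friction down the slope is μN = 0.09 × 114.298 = 10.287 N.
Along the incline: F cos 18.43° − mg sin 18.43° − μN = ma, so 60.907 − 31.329 − 10.287 = 10.1 a, giving a = 1.9100 m/s².

1.910 m/s²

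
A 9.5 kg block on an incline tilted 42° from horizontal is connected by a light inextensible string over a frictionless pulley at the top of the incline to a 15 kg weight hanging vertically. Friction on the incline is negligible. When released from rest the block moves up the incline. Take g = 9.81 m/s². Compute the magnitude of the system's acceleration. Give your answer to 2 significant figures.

For the block on the incline: the weight component along the slope is m₁g sin 42° = 9.5 × 9.81 × 0.6691 = 62.357 N and the normal force is N = m₁g cos 42° = 69.257 N.
Newton's second law for the block (up-slope positive): T − 62.357 = 9.5 a. For the hanging weight (downward positive): 15 × 9.81 − T = 15 a.
Adding the two equations eliminates T: 84.793 = 24.5 a, so a = 3.4609 m/s².

3.5 m/s²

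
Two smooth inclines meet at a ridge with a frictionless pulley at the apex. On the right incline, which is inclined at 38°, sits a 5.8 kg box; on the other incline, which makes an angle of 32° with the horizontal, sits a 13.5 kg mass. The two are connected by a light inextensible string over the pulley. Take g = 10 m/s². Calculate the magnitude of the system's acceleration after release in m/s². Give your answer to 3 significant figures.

Resolve each weight along its own incline: the 5.8 kg mass has component 5.8 × 10 × sin 38° = 35.708 N down its slope, and the 13.5 kg mass has 13.5 × 10 × sin 32° = 71.539 N down its slope.
The 13.5 kg side's 71.539 N exceeds the other side's 35.708 N, so that mass slides down and the 5.8 kg mass slides up. Taking that direction as positive, Newton's second law for the whole system gives 71.539 − 35.708 = (5.8 + 13.5) a, so a = 35.831 / 19.3 = 1.8565 m/s².

1.86 m/s²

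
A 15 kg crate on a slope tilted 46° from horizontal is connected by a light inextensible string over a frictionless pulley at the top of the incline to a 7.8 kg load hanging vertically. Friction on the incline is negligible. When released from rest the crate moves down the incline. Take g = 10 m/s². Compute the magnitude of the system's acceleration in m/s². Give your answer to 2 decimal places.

For the crate on the incline: the weight component along the slope is m₁g sin 46° = 15 × 10 × 0.7193 = 107.895 N and the normal force is N = m₁g cos 46° = 104.199 N.
Newton's second law for the crate (down-slope positive): 107.895 − T = 15 a. For the hanging load (upward positive): T − 7.8 × 10 = 7.8 a.
Adding the two equations eliminates T: 29.895 = 22.8 a, so a = 1.3112 m/s².

1.31 m/s²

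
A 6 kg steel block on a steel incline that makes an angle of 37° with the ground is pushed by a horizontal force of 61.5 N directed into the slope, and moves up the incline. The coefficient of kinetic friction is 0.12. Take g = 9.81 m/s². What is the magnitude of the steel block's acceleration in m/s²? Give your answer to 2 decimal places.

The horizontal push has components F cos 37° = 61.5 × 0.7986 = 49.114 N up the incline and F sin 37° = 61.5 × 0.6018 = 37.011 N pressing into the surface.
The normal force is therefore N = mg cos 37° + F sin 37° = 47.006 + 37.011 = 84.017 N, and kinetic friction down the slope is μN = 0.12 × 84.017 = 10.082 N.
Along the incline: F cos 37° − mg sin 37° − μN = ma, so 49.114 − 35.422 − 10.082 = 6 a, giving a = 0.6017 m/s².

0.60 m/s²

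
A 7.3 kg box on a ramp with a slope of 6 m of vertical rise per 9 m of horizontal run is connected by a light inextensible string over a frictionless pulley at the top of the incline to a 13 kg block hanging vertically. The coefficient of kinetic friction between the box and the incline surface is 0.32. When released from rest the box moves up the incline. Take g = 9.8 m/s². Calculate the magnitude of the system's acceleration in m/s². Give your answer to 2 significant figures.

For the box on the incline: the weight component along the slope is m₁g sin 33.69° = 7.3 × 9.8 × 0.5547 = 39.683 N and the normal force is N = m₁g cos 33.69° = 59.525 N.
Kinetic friction opposes the box's motion up the incline: f = μN = 0.32 × 59.525 = 19.048 N acting down the slope.
Newton's second law for the box (up-slope positive): T − 39.683 − 19.048 = 7.3 a. For the hanging block (downward positive): 13 × 9.8 − T = 13 a.
Adding the two equations eliminates T: 68.669 = 20.3 a, so a = 3.3827 m/s².

3.4 m/s²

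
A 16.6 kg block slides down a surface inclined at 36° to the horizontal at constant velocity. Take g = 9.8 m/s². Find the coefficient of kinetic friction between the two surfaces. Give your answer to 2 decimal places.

0.73

At constant velocity the net force along the incline is zero: mg sin 36° = μ mg cos 36°.
So μ = tan 36° = 0.5878 / 0.8090 = 0.7266.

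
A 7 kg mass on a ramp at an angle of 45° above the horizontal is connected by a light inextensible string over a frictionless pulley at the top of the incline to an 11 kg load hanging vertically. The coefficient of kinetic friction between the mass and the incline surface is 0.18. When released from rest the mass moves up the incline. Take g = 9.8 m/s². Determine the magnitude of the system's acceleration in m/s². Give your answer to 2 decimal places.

For the mass on the incline: the weight component along the slope is m₁g sin 45° = 7 × 9.8 × 0.7071 = 48.507 N and the normal force is N = m₁g cos 45° = 48.508 N.
Kinetic friction opposes the mass's motion up the incline: f = μN = 0.18 × 48.508 = 8.731 N acting down the slope.
Newton's second law for the mass (up-slope positive): T − 48.507 − 8.731 = 7 a. For the hanging load (downward positive): 11 × 9.8 − T = 11 a.
Adding the two equations eliminates T: 50.562 = 18 a, so a = 2.8090 m/s².

2.81 m/s²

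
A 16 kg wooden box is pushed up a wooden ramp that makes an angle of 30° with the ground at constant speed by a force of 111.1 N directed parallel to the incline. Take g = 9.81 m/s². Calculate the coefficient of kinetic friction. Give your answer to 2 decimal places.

0.24

At constant speed ΣF = 0 along the incline. The applied 111.1 N acts up the slope; the weight component mg sin 30° = 78.480 N and kinetic friction μN both act down the slope.
So 111.1 = 78.480 + μ × 135.931, giving μ = (111.1 − 78.480) / 135.931 = 0.2400.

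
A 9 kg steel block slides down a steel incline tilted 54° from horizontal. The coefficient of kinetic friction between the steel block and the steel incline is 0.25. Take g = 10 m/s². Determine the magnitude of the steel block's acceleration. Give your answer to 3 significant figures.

Resolving the weight along the incline: the component pulling the steel block down the slope is mg sin 54° = 9 × 10 × 0.8090 = 72.810 N, and the normal force is N = mg cos 54° = 9 × 10 × 0.5878 = 52.902 N.
Kinetic friction acts up the slope with magnitude f = μN = 0.25 × 52.902 = 13.226 N.
Net force along the incline is 72.810 − 13.226 = 59.584 N, so a = 59.584 / 9 = 6.6204 m/s².

6.62 m/s²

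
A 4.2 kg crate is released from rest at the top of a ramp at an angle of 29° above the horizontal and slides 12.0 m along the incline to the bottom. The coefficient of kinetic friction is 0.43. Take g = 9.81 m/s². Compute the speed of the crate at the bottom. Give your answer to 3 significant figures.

The weight component along the incline is mg sin 29° = 19.975 N and the normal force is N = mg cos 29° = 36.036 N.
Friction up the slope is f = μN = 0.43 × 36.036 = 15.495 N, so the net downslope force is 19.975 − 15.495 = 4.480 N and a = 4.480 / 4.2 = 1.0667 m/s².
Starting from rest over a distance of 12.0 m, v² = 2aL = 2 × 1.0667 × 12.0 = 25.6008, so v = 5.0597 m/s.

5.06 m/s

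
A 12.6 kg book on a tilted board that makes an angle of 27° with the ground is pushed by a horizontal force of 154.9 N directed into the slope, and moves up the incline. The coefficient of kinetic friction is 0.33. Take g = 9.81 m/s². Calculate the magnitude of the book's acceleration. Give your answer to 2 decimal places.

1.77 m/s²

The horizontal push has components F cos 27° = 154.9 × 0.8910 = 138.016 N up the incline and F sin 27° = 154.9 × 0.4540 = 70.325 N pressing into the surface.
The normal force is therefore N = mg cos 27° + F sin 27° = 110.133 + 70.325 = 180.458 N, and kinetic friction down the slope is μN = 0.33 × 180.458 = 59.551 N.
Along the incline: F cos 27° − mg sin 27° − μN = ma, so 138.016 − 56.117 − 59.551 = 12.6 a, giving a = 1.7737 m/s².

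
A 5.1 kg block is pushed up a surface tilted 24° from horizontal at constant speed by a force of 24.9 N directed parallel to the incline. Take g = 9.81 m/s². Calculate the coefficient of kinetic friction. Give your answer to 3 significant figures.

At constant speed ΣF = 0 along the incline. The applied 24.9 N acts up the slope; the weight component mg sin 24° = 20.349 N and kinetic friction μN both act down the slope.
So 24.9 = 20.349 + μ × 45.706, giving μ = (24.9 − 20.349) / 45.706 = 0.0996.

0.0996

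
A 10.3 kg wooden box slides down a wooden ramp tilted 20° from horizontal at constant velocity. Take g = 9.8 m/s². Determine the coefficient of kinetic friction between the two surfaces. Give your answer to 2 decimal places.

At constant velocity the net force along the incline is zero: mg sin 20° = μ mg cos 20°.
So μ = tan 20° = 0.3420 / 0.9397 = 0.3639.

0.36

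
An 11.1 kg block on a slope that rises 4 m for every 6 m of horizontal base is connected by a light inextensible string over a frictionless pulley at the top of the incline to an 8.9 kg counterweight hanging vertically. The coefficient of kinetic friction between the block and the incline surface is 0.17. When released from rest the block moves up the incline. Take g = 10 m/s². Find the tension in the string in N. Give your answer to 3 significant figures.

83.8 N

For the block on the incline: the weight component along the slope is m₁g sin 33.69° = 11.1 × 10 × 0.5547 = 61.572 N and the normal force is N = m₁g cos 33.69° = 92.358 N.
Kinetic friction opposes the block's motion up the incline: f = μN = 0.17 × 92.358 = 15.701 N acting down the slope.
Newton's second law for the block (up-slope positive): T − 61.572 − 15.701 = 11.1 a. For the hanging counterweight (downward positive): 8.9 × 10 − T = 8.9 a.
Adding the two equations eliminates T: 11.727 = 20 a, so a = 0.5864 m/s².
Then from the hanging counterweight's equation, T = 8.9 × (10 − 0.5864) = 83.781 N.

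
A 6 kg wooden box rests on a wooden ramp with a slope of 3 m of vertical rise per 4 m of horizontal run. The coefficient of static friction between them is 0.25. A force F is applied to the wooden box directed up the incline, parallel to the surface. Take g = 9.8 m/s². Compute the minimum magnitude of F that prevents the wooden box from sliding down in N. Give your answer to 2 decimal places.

23.52 N

The normal force is N = mg cos 36.87° = 47.040 N. With F at its minimum the wooden box is on the verge of sliding down, so static friction is at its maximum μ_s N = 0.25 × 47.040 = 11.760 N and acts up the slope.
Equilibrium along the incline: F + μ_s N = mg sin 36.87°, so F = 35.280 − 11.760 = 23.520 N.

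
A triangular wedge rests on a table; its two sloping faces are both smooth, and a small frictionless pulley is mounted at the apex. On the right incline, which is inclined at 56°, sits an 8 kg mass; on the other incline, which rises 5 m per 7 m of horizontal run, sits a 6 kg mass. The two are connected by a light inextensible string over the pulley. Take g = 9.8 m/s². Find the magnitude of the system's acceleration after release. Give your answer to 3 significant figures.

2.20 m/s²

Resolve each weight along its own incline: the 8 kg mass has component 8 × 9.8 × sin 56° = 64.997 N down its slope, and the 6 kg mass has 6 × 9.8 × sin 35.54° = 34.177 N down its slope.
The 8 kg side's 64.997 N exceeds the other side's 34.177 N, so that mass slides down and the 6 kg mass slides up. Taking that direction as positive, Newton's second law for the whole system gives 64.997 − 34.177 = (8 + 6) a, so a = 30.820 / 14 = 2.2014 m/s².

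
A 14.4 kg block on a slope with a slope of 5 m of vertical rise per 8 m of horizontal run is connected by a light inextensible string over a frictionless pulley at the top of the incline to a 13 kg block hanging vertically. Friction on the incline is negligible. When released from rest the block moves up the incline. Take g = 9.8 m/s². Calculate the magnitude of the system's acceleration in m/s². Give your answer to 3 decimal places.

For the block on the incline: the weight component along the slope is m₁g sin 32.01° = 14.4 × 9.8 × 0.5300 = 74.794 N and the normal force is N = m₁g cos 32.01° = 119.670 N.
Newton's second law for the block (up-slope positive): T − 74.794 = 14.4 a. For the hanging block (downward positive): 13 × 9.8 − T = 13 a.
Adding the two equations eliminates T: 52.606 = 27.4 a, so a = 1.9199 m/s².

1.920 m/s²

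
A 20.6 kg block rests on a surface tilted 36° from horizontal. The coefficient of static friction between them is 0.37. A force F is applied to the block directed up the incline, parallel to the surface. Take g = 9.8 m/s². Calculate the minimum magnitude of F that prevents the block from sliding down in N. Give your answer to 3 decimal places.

58.232 N

The normal force is N = mg cos 36° = 163.324 N. With F at its minimum the block is on the verge of sliding down, so static friction is at its maximum μ_s N = 0.37 × 163.324 = 60.430 N and acts up the slope.
Equilibrium along the incline: F + μ_s N = mg sin 36°, so F = 118.662 − 60.430 = 58.232 N.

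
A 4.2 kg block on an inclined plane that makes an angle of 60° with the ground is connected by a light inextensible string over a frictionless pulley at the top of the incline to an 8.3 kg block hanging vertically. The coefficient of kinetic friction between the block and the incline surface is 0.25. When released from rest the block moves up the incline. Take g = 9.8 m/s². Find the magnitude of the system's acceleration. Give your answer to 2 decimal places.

3.24 m/s²

For the block on the incline: the weight component along the slope is m₁g sin 60° = 4.2 × 9.8 × 0.8660 = 35.645 N and the normal force is N = m₁g cos 60° = 20.580 N.
Kinetic friction opposes the block's motion up the incline: f = μN = 0.25 × 20.580 = 5.145 N acting down the slope.
Newton's second law for the block (up-slope positive): T − 35.645 − 5.145 = 4.2 a. For the hanging block (downward positive): 8.3 × 9.8 − T = 8.3 a.
Adding the two equations eliminates T: 40.550 = 12.5 a, so a = 3.2440 m/s².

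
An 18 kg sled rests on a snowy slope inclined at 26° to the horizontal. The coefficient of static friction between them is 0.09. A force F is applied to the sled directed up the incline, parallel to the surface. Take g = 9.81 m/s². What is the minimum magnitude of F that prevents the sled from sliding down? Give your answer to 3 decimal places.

63.124 N

The normal force is N = mg cos 26° = 158.709 N. With F at its minimum the sled is on the verge of sliding down, so static friction is at its maximum μ_s N = 0.09 × 158.709 = 14.284 N and acts up the slope.
Equilibrium along the incline: F + μ_s N = mg sin 26°, so F = 77.408 − 14.284 = 63.124 N.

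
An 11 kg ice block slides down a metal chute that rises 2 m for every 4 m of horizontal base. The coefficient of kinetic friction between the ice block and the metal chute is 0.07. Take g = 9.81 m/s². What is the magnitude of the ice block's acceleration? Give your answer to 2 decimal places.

3.77 m/s²

Resolving the weight along the incline: the component pulling the ice block down the slope is mg sin 26.57° = 11 × 9.81 × 0.4472 = 48.257 N, and the normal force is N = mg cos 26.57° = 11 × 9.81 × 0.8944 = 96.515 N.
Kinetic friction acts up the slope with magnitude f = μN = 0.07 × 96.515 = 6.756 N.
Net force along the incline is 48.257 − 6.756 = 41.501 N, so a = 41.501 / 11 = 3.7728 m/s².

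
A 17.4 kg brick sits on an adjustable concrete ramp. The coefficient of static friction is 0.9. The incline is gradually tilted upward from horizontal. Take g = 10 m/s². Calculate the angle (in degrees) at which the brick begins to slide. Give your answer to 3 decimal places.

41.987°

At the threshold of sliding, static friction is at its maximum μ_s N and exactly balances the weight component along the incline: mg sin θ = μ_s mg cos θ.
Hence tan θ = μ_s = 0.9, so θ = arctan(0.9) = 41.9872°.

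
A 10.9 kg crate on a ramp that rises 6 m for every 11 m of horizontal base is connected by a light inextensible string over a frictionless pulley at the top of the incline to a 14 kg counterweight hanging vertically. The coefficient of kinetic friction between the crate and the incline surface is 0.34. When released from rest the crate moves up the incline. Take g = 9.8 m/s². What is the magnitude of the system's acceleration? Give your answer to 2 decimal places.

2.18 m/s²

For the crate on the incline: the weight component along the slope is m₁g sin 28.61° = 10.9 × 9.8 × 0.4789 = 51.156 N and the normal force is N = m₁g cos 28.61° = 93.777 N.
Kinetic friction opposes the crate's motion up the incline: f = μN = 0.34 × 93.777 = 31.884 N acting down the slope.
Newton's second law for the crate (up-slope positive): T − 51.156 − 31.884 = 10.9 a. For the hanging counterweight (downward positive): 14 × 9.8 − T = 14 a.
Adding the two equations eliminates T: 54.160 = 24.9 a, so a = 2.1751 m/s².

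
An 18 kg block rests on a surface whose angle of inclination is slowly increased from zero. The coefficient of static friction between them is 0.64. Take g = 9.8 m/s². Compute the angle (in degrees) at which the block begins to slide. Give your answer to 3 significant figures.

32.6°

At the threshold of sliding, static friction is at its maximum μ_s N and exactly balances the weight component along the incline: mg sin θ = μ_s mg cos θ.
Hence tan θ = μ_s = 0.64, so θ = arctan(0.64) = 32.6192°.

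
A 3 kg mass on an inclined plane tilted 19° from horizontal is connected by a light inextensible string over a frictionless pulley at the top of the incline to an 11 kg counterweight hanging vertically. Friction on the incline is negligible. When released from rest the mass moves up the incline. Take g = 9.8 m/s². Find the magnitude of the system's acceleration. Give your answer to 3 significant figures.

7.02 m/s²

For the mass on the incline: the weight component along the slope is m₁g sin 19° = 3 × 9.8 × 0.3256 = 9.573 N and the normal force is N = m₁g cos 19° = 27.798 N.
Newton's second law for the mass (up-slope positive): T − 9.573 = 3 a. For the hanging counterweight (downward positive): 11 × 9.8 − T = 11 a.
Adding the two equations eliminates T: 98.227 = 14 a, so a = 7.0162 m/s².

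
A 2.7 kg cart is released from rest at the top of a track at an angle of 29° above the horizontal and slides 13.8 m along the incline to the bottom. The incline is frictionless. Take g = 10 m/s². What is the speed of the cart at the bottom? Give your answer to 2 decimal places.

The weight component along the incline is mg sin 29° = 13.090 N and the normal force is N = mg cos 29° = 23.615 N.
With no friction, a = g sin 29° = 4.8481 m/s².
Starting from rest over a distance of 13.8 m, v² = 2aL = 2 × 4.8481 × 13.8 = 133.8076, so v = 11.5675 m/s.

11.57 m/s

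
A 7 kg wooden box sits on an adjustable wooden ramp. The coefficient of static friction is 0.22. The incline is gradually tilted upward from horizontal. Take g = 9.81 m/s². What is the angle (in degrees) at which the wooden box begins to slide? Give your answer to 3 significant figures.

At the threshold of sliding, static friction is at its maximum μ_s N and exactly balances the weight component along the incline: mg sin θ = μ_s mg cos θ.
Hence tan θ = μ_s = 0.22, so θ = arctan(0.22) = 12.4074°.

12.4°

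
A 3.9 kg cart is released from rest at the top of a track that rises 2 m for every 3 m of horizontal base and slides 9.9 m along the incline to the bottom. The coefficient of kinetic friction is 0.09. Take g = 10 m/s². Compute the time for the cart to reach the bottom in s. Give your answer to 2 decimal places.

2.03 s

The weight component along the incline is mg sin 33.69° = 21.633 N and the normal force is N = mg cos 33.69° = 32.450 N.
Friction up the slope is f = μN = 0.09 × 32.450 = 2.921 N, so the net downslope force is 21.633 − 2.921 = 18.712 N and a = 18.712 / 3.9 = 4.7979 m/s².
Starting from rest, L = ½at², so t = √(2L/a) = √(2 × 9.9 / 4.7979) = 2.0315 s.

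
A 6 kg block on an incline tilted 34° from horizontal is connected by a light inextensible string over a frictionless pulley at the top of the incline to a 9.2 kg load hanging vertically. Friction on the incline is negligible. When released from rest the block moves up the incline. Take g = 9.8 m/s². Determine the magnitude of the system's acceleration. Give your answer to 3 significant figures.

3.77 m/s²

For the block on the incline: the weight component along the slope is m₁g sin 34° = 6 × 9.8 × 0.5592 = 32.881 N and the normal force is N = m₁g cos 34° = 48.747 N.
Newton's second law for the block (up-slope positive): T − 32.881 = 6 a. For the hanging load (downward positive): 9.2 × 9.8 − T = 9.2 a.
Adding the two equations eliminates T: 57.279 = 15.2 a, so a = 3.7684 m/s².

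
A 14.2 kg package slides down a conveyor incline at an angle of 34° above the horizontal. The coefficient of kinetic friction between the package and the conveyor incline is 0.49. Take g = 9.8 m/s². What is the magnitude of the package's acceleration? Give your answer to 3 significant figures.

Resolving the weight along the incline: the component pulling the package down the slope is mg sin 34° = 14.2 × 9.8 × 0.5592 = 77.818 N, and the normal force is N = mg cos 34° = 14.2 × 9.8 × 0.8290 = 115.364 N.
Kinetic friction acts up the slope with magnitude f = μN = 0.49 × 115.364 = 56.528 N.
Net force along the incline is 77.818 − 56.528 = 21.290 N, so a = 21.290 / 14.2 = 1.4993 m/s².

1.50 m/s²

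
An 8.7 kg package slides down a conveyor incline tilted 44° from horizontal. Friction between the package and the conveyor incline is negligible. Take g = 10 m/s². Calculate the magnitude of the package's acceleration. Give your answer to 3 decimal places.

6.947 m/s²

Resolving the weight along the incline: the component pulling the package down the slope is mg sin 44° = 8.7 × 10 × 0.6947 = 60.439 N, and the normal force is N = mg cos 44° = 8.7 × 10 × 0.7193 = 62.579 N.
With no friction the net force along the incline is 60.439 N, so a = g sin 44° = 60.439 / 8.7 = 6.9470 m/s².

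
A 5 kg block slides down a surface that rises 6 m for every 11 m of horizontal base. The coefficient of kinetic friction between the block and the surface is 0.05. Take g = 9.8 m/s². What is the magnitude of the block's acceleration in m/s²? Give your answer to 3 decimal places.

4.263 m/s²

Resolving the weight along the incline: the component pulling the block down the slope is mg sin 28.61° = 5 × 9.8 × 0.4789 = 23.466 N, and the normal force is N = mg cos 28.61° = 5 × 9.8 × 0.8779 = 43.017 N.
Kinetic friction acts up the slope with magnitude f = μN = 0.05 × 43.017 = 2.151 N.
Net force along the incline is 23.466 − 2.151 = 21.315 N, so a = 21.315 / 5 = 4.2630 m/s².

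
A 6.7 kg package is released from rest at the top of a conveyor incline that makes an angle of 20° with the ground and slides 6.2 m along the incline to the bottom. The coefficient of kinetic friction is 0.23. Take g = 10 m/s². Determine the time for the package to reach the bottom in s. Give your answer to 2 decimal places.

3.14 s

The weight component along the incline is mg sin 20° = 22.915 N and the normal force is N = mg cos 20° = 62.959 N.
Friction up the slope is f = μN = 0.23 × 62.959 = 14.481 N, so the net downslope force is 22.915 − 14.481 = 8.434 N and a = 8.434 / 6.7 = 1.2588 m/s².
Starting from rest, L = ½at², so t = √(2L/a) = √(2 × 6.2 / 1.2588) = 3.1386 s.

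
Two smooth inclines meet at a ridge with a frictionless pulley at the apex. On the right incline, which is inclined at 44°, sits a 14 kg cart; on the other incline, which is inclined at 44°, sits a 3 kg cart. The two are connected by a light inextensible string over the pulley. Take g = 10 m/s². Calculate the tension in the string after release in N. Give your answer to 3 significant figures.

34.3 N

Resolve each weight along its own incline: the 14 kg mass has component 14 × 10 × sin 44° = 97.252 N down its slope, and the 3 kg mass has 3 × 10 × sin 44° = 20.840 N down its slope.
The 14 kg side's 97.252 N exceeds the other side's 20.840 N, so that mass slides down and the 3 kg mass slides up. Taking that direction as positive, Newton's second law for the whole system gives 97.252 − 20.840 = (14 + 3) a, so a = 76.412 / 17 = 4.4948 m/s².
For the 3 kg mass (up-slope positive): T − 20.840 = 3 × 4.4948, so T = 34.324 N.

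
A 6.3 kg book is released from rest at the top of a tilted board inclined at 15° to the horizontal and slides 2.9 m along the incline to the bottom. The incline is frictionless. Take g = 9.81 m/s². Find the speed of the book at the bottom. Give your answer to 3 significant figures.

3.84 m/s

The weight component along the incline is mg sin 15° = 15.996 N and the normal force is N = mg cos 15° = 59.697 N.
With no friction, a = g sin 15° = 2.5390 m/s².
Starting from rest over a distance of 2.9 m, v² = 2aL = 2 × 2.5390 × 2.9 = 14.7262, so v = 3.8375 m/s.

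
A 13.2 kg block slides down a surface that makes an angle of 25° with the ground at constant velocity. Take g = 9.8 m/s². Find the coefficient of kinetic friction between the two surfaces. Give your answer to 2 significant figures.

0.47

At constant velocity the net force along the incline is zero: mg sin 25° = μ mg cos 25°.
So μ = tan 25° = 0.4226 / 0.9063 = 0.4663.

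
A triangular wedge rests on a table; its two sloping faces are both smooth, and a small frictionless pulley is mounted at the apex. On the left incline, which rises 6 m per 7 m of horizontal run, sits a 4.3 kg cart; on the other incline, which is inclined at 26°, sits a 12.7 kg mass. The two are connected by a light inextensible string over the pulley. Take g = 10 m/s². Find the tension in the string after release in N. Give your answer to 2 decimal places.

34.99 N

Resolve each weight along its own incline: the 4.3 kg mass has component 4.3 × 10 × sin 40.60° = 27.984 N down its slope, and the 12.7 kg mass has 12.7 × 10 × sin 26° = 55.673 N down its slope.
The 12.7 kg side's 55.673 N exceeds the other side's 27.984 N, so that mass slides down and the 4.3 kg mass slides up. Taking that direction as positive, Newton's second law for the whole system gives 55.673 − 27.984 = (4.3 + 12.7) a, so a = 27.689 / 17 = 1.6288 m/s².
For the 4.3 kg mass (up-slope positive): T − 27.984 = 4.3 × 1.6288, so T = 34.988 N.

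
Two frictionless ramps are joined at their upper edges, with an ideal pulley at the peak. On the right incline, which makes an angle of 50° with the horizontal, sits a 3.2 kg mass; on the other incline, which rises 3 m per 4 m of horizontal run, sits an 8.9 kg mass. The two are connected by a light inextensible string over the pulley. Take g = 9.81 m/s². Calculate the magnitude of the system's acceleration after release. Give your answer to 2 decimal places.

Resolve each weight along its own incline: the 3.2 kg mass has component 3.2 × 9.81 × sin 50° = 24.048 N down its slope, and the 8.9 kg mass has 8.9 × 9.81 × sin 36.87° = 52.385 N down its slope.
The 8.9 kg side's 52.385 N exceeds the other side's 24.048 N, so that mass slides down and the 3.2 kg mass slides up. Taking that direction as positive, Newton's second law for the whole system gives 52.385 − 24.048 = (3.2 + 8.9) a, so a = 28.337 / 12.1 = 2.3419 m/s².

2.34 m/s²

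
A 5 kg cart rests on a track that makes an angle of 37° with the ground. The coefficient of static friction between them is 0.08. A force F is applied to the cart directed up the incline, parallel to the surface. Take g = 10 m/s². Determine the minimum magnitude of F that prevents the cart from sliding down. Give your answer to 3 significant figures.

The normal force is N = mg cos 37° = 39.932 N. With F at its minimum the cart is on the verge of sliding down, so static friction is at its maximum μ_s N = 0.08 × 39.932 = 3.195 N and acts up the slope.
Equilibrium along the incline: F + μ_s N = mg sin 37°, so F = 30.091 − 3.195 = 26.896 N.

26.9 N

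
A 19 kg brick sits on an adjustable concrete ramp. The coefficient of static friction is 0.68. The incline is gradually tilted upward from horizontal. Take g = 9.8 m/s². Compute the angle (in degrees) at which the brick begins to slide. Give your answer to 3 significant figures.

34.2°

At the threshold of sliding, static friction is at its maximum μ_s N and exactly balances the weight component along the incline: mg sin θ = μ_s mg cos θ.
Hence tan θ = μ_s = 0.68, so θ = arctan(0.68) = 34.2157°.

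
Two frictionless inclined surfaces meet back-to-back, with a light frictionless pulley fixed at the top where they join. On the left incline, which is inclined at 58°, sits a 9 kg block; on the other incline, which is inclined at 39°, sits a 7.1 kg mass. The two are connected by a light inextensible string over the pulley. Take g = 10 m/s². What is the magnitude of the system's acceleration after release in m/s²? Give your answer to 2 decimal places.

1.97 m/s²

Resolve each weight along its own incline: the 9 kg mass has component 9 × 10 × sin 58° = 76.324 N down its slope, and the 7.1 kg mass has 7.1 × 10 × sin 39° = 44.682 N down its slope.
The 9 kg side's 76.324 N exceeds the other side's 44.682 N, so that mass slides down and the 7.1 kg mass slides up. Taking that direction as positive, Newton's second law for the whole system gives 76.324 − 44.682 = (9 + 7.1) a, so a = 31.642 / 16.1 = 1.9653 m/s².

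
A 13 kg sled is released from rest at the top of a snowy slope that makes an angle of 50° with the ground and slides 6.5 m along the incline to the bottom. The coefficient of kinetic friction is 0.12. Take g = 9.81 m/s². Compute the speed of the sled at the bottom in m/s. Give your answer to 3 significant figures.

9.37 m/s

The weight component along the incline is mg sin 50° = 97.694 N and the normal force is N = mg cos 50° = 81.975 N.
Friction up the slope is f = μN = 0.12 × 81.975 = 9.837 N, so the net downslope force is 97.694 − 9.837 = 87.857 N and a = 87.857 / 13 = 6.7582 m/s².
Starting from rest over a distance of 6.5 m, v² = 2aL = 2 × 6.7582 × 6.5 = 87.8566, so v = 9.3732 m/s.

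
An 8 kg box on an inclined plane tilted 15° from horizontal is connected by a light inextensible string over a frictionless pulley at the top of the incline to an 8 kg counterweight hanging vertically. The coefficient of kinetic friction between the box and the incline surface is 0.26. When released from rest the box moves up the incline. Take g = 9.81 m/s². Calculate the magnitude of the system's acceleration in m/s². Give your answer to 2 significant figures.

For the box on the incline: the weight component along the slope is m₁g sin 15° = 8 × 9.81 × 0.2588 = 20.311 N and the normal force is N = m₁g cos 15° = 75.806 N.
Kinetic friction opposes the box's motion up the incline: f = μN = 0.26 × 75.806 = 19.710 N acting down the slope.
Newton's second law for the box (up-slope positive): T − 20.311 − 19.710 = 8 a. For the hanging counterweight (downward positive): 8 × 9.81 − T = 8 a.
Adding the two equations eliminates T: 38.459 = 16 a, so a = 2.4037 m/s².

2.4 m/s²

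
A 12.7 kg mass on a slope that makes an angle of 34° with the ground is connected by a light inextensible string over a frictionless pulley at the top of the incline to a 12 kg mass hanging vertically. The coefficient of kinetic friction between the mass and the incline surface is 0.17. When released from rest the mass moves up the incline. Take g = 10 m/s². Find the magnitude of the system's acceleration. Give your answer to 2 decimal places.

For the mass on the incline: the weight component along the slope is m₁g sin 34° = 12.7 × 10 × 0.5592 = 71.018 N and the normal force is N = m₁g cos 34° = 105.288 N.
Kinetic friction opposes the mass's motion up the incline: f = μN = 0.17 × 105.288 = 17.899 N acting down the slope.
Newton's second law for the mass (up-slope positive): T − 71.018 − 17.899 = 12.7 a. For the hanging mass (downward positive): 12 × 10 − T = 12 a.
Adding the two equations eliminates T: 31.083 = 24.7 a, so a = 1.2584 m/s².

1.26 m/s²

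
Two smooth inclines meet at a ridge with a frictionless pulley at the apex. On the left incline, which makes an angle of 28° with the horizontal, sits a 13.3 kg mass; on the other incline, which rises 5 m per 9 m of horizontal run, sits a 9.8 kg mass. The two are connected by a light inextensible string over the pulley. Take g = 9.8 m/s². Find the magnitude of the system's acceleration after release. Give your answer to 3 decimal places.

0.630 m/s²

Resolve each weight along its own incline: the 13.3 kg mass has component 13.3 × 9.8 × sin 28° = 61.191 N down its slope, and the 9.8 kg mass has 9.8 × 9.8 × sin 29.05° = 46.641 N down its slope.
The 13.3 kg side's 61.191 N exceeds the other side's 46.641 N, so that mass slides down and the 9.8 kg mass slides up. Taking that direction as positive, Newton's second law for the whole system gives 61.191 − 46.641 = (13.3 + 9.8) a, so a = 14.550 / 23.1 = 0.6299 m/s².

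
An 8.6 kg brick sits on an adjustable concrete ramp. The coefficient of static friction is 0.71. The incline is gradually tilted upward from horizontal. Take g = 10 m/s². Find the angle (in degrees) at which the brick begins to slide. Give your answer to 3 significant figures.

At the threshold of sliding, static friction is at its maximum μ_s N and exactly balances the weight component along the incline: mg sin θ = μ_s mg cos θ.
Hence tan θ = μ_s = 0.71, so θ = arctan(0.71) = 35.3748°.

35.4°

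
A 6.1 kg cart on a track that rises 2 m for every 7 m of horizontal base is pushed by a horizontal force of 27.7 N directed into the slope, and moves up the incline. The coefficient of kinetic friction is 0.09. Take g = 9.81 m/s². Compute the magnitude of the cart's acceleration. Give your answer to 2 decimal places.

The horizontal push has components F cos 15.95° = 27.7 × 0.9615 = 26.634 N up the incline and F sin 15.95° = 27.7 × 0.2747 = 7.609 N pressing into the surface.
The normal force is therefore N = mg cos 15.95° + F sin 15.95° = 57.537 + 7.609 = 65.146 N, and kinetic friction down the slope is μN = 0.09 × 65.146 = 5.863 N.
Along the incline: F cos 15.95° − mg sin 15.95° − μN = ma, so 26.634 − 16.438 − 5.863 = 6.1 a, giving a = 0.7103 m/s².

0.71 m/s²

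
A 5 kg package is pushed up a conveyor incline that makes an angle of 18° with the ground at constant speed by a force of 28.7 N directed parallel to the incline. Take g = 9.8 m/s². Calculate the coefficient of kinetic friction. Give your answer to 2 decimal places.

At constant speed ΣF = 0 along the incline. The applied 28.7 N acts up the slope; the weight component mg sin 18° = 15.142 N and kinetic friction μN both act down the slope.
So 28.7 = 15.142 + μ × 46.602, giving μ = (28.7 − 15.142) / 46.602 = 0.2909.

0.29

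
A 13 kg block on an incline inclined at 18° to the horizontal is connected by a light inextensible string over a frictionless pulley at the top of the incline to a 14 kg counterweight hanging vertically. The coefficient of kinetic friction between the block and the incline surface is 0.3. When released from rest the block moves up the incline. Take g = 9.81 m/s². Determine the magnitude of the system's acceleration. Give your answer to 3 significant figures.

For the block on the incline: the weight component along the slope is m₁g sin 18° = 13 × 9.81 × 0.3090 = 39.407 N and the normal force is N = m₁g cos 18° = 121.288 N.
Kinetic friction opposes the block's motion up the incline: f = μN = 0.3 × 121.288 = 36.386 N acting down the slope.
Newton's second law for the block (up-slope positive): T − 39.407 − 36.386 = 13 a. For the hanging counterweight (downward positive): 14 × 9.81 − T = 14 a.
Adding the two equations eliminates T: 61.547 = 27 a, so a = 2.2795 m/s².

2.28 m/s²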